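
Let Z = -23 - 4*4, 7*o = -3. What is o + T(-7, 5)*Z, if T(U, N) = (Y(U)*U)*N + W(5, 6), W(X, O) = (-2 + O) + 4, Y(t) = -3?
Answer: -30852/7 ≈ -4407.4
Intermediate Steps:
o = -3/7 (o = (⅐)*(-3) = -3/7 ≈ -0.42857)
W(X, O) = 2 + O
T(U, N) = 8 - 3*N*U (T(U, N) = (-3*U)*N + (2 + 6) = -3*N*U + 8 = 8 - 3*N*U)
Z = -39 (Z = -23 - 1*16 = -23 - 16 = -39)
o + T(-7, 5)*Z = -3/7 + (8 - 3*5*(-7))*(-39) = -3/7 + (8 + 105)*(-39) = -3/7 + 113*(-39) = -3/7 - 4407 = -30852/7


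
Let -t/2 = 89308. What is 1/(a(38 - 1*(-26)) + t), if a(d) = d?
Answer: -1/178552 ≈ -5.6006e-6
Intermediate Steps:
t = -178616 (t = -2*89308 = -178616)
1/(a(38 - 1*(-26)) + t) = 1/((38 - 1*(-26)) - 178616) = 1/((38 + 26) - 178616) = 1/(64 - 178616) = 1/(-178552) = -1/178552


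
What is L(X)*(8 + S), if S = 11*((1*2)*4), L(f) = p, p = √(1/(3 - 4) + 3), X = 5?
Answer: 96*√2 ≈ 135.76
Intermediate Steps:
p = √2 (p = √(1/(-1) + 3) = √(-1 + 3) = √2 ≈ 1.4142)
L(f) = √2
S = 88 (S = 11*(2*4) = 11*8 = 88)
L(X)*(8 + S) = √2*(8 + 88) = √2*96 = 96*√2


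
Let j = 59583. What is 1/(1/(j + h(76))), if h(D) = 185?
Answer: 59768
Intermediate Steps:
1/(1/(j + h(76))) = 1/(1/(59583 + 185)) = 1/(1/59768) = 59768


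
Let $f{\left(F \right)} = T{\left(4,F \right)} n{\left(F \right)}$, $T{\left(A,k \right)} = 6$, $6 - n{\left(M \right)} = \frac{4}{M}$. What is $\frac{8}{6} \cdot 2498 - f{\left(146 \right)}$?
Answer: $\frac{721568}{219} \approx 3294.8$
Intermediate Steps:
$n{\left(M \right)} = 6 - \frac{4}{M}$
$f{\left(F \right)} = 36 - \frac{24}{F}$ ($f{\left(F \right)} = 6 \left(6 - \frac{4}{F}\right) = 36 - \frac{24}{F}$)
$\frac{8}{6} \cdot 2498 - f{\left(146 \right)} = \frac{8}{6} \cdot 2498 - \left(36 - \frac{24}{146}\right) = 8 \cdot \frac{1}{6} \cdot 2498 - \left(36 - \frac{12}{73}\right) = \frac{4}{3} \cdot 2498 - \left(36 - \frac{12}{73}\right) = \frac{9992}{3} - \frac{2616}{73} = \frac{721568}{219}$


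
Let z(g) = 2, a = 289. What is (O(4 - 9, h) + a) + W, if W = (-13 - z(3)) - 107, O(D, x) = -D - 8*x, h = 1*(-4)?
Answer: 204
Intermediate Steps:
h = -4
W = -122 (W = (-13 - 1*2) - 107 = (-13 - 2) - 107 = -15 - 107 = -122)
(O(4 - 9, h) + a) + W = ((-(4 - 9) - 8*(-4)) + 289) - 122 = ((-1*(-5) + 32) + 289) - 122 = ((5 + 32) + 289) - 122 = (37 + 289) - 122 = 326 - 122 = 204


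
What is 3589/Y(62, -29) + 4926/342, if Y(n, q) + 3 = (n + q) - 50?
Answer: -188153/1140 ≈ -165.05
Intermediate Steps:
Y(n, q) = -53 + n + q (Y(n, q) = -3 + ((n + q) - 50) = -3 + (-50 + n + q) = -53 + n + q)
3589/Y(62, -29) + 4926/342 = 3589/(-53 + 62 - 29) + 4926/342 = 3589/(-20) + 4926*(1/342) = 3589*(-1/20) + 821/57 = -3589/20 + 821/57 = -188153/1140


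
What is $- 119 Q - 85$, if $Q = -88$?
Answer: $10387$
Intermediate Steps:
$- 119 Q - 85 = \left(-119\right) \left(-88\right) - 85 = 10472 - 85 = 10387$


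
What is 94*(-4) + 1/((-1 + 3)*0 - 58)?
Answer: -21809/58 ≈ -376.02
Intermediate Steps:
94*(-4) + 1/((-1 + 3)*0 - 58) = -376 + 1/(2*0 - 58) = -376 + 1/(0 - 58) = -376 + 1/(-58) = -376 - 1/58 = -21809/58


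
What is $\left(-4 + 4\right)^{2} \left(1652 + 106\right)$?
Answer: $0$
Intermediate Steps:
$\left(-4 + 4\right)^{2} \left(1652 + 106\right) = 0^{2} \cdot 1758 = 0 \cdot 1758 = 0$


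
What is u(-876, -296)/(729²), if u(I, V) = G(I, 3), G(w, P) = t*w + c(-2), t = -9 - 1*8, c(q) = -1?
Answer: 14891/531441 ≈ 0.028020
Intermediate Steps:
t = -17 (t = -9 - 8 = -17)
G(w, P) = -1 - 17*w (G(w, P) = -17*w - 1 = -1 - 17*w)
u(I, V) = -1 - 17*I
u(-876, -296)/(729²) = (-1 - 17*(-876))/(729²) = (-1 + 14892)/531441 = 14891*(1/531441) = 14891/531441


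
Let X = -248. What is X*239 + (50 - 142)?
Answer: -59364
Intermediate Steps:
X*239 + (50 - 142) = -248*239 + (50 - 142) = -59272 - 92 = -59364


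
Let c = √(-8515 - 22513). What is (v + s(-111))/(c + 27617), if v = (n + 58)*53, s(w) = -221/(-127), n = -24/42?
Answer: 74770514353/678066718413 - 5414818*I*√7757/678066718413 ≈ 0.11027 - 0.00070333*I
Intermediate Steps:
n = -4/7 (n = -24*1/42 = -4/7 ≈ -0.57143)
s(w) = 221/127 (s(w) = -221*(-1/127) = 221/127)
c = 2*I*√7757 (c = √(-31028) = 2*I*√7757 ≈ 176.15*I)
v = 21306/7 (v = (-4/7 + 58)*53 = (402/7)*53 = 21306/7 ≈ 3043.7)
(v + s(-111))/(c + 27617) = (21306/7 + 221/127)/(2*I*√7757 + 27617) = 2707409/(889*(27617 + 2*I*√7757))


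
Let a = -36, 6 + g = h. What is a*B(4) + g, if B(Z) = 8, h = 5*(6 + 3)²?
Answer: 111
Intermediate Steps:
h = 405 (h = 5*9² = 5*81 = 405)
g = 399 (g = -6 + 405 = 399)
a*B(4) + g = -36*8 + 399 = -288 + 399 = 111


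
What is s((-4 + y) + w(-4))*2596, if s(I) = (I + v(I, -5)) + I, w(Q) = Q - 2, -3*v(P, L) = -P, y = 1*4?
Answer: -36344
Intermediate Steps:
y = 4
v(P, L) = P/3 (v(P, L) = -(-1)*P/3 = P/3)
w(Q) = -2 + Q
s(I) = 7*I/3 (s(I) = (I + I/3) + I = 4*I/3 + I = 7*I/3)
s((-4 + y) + w(-4))*2596 = (7*((-4 + 4) + (-2 - 4))/3)*2596 = (7*(0 - 6)/3)*2596 = ((7/3)*(-6))*2596 = -14*2596 = -36344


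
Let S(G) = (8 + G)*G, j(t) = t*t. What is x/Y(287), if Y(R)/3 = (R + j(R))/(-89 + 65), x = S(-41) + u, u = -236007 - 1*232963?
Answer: 467617/10332 ≈ 45.259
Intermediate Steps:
j(t) = t²
u = -468970 (u = -236007 - 232963 = -468970)
S(G) = G*(8 + G)
x = -467617 (x = -41*(8 - 41) - 468970 = -41*(-33) - 468970 = 1353 - 468970 = -467617)
Y(R) = -R/8 - R²/8 (Y(R) = 3*((R + R²)/(-89 + 65)) = 3*((R + R²)/(-24)) = 3*((R + R²)*(-1/24)) = 3*(-R/24 - R²/24) = -R/8 - R²/8)
x/Y(287) = -467617*8/(287*(-1 - 1*287)) = -467617*8/(287*(-1 - 287)) = -467617/((⅛)*287*(-288)) = -467617/(-10332) = -467617*(-1/10332) = 467617/10332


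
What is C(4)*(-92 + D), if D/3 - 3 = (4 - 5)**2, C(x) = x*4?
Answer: -1280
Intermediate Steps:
C(x) = 4*x
D = 12 (D = 9 + 3*(4 - 5)**2 = 9 + 3*(-1)**2 = 9 + 3*1 = 9 + 3 = 12)
C(4)*(-92 + D) = (4*4)*(-92 + 12) = 16*(-80) = -1280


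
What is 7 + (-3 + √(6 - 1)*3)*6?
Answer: -11 + 18*√5 ≈ 29.249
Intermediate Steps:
7 + (-3 + √(6 - 1)*3)*6 = 7 + (-3 + √5*3)*6 = 7 + (-3 + 3*√5)*6 = 7 + (-18 + 18*√5) = -11 + 18*√5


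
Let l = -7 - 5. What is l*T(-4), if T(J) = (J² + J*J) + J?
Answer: -336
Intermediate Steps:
T(J) = J + 2*J² (T(J) = (J² + J²) + J = 2*J² + J = J + 2*J²)
l = -12
l*T(-4) = -(-48)*(1 + 2*(-4)) = -(-48)*(1 - 8) = -(-48)*(-7) = -12*28 = -336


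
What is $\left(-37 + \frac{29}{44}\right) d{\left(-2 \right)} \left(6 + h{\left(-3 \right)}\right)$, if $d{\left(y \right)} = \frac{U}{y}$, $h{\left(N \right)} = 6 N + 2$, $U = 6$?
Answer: $- \frac{23985}{22} \approx -1090.2$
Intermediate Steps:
$h{\left(N \right)} = 2 + 6 N$
$d{\left(y \right)} = \frac{6}{y}$
$\left(-37 + \frac{29}{44}\right) d{\left(-2 \right)} \left(6 + h{\left(-3 \right)}\right) = \left(-37 + \frac{29}{44}\right) \frac{6}{-2} \left(6 + \left(2 + 6 \left(-3\right)\right)\right) = \left(-37 + 29 \cdot \frac{1}{44}\right) 6 \left(- \frac{1}{2}\right) \left(6 + \left(2 - 18\right)\right) = \left(-37 + \frac{29}{44}\right) \left(- 3 \left(6 - 16\right)\right) = - \frac{1599 \left(\left(-3\right) \left(-10\right)\right)}{44} = \left(- \frac{1599}{44}\right) 30 = - \frac{23985}{22}$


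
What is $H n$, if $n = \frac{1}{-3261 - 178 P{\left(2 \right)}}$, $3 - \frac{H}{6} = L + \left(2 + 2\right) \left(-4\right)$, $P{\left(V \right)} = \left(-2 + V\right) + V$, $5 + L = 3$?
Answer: $- \frac{126}{3617} \approx -0.034836$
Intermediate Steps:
$L = -2$ ($L = -5 + 3 = -2$)
$P{\left(V \right)} = -2 + 2 V$
$H = 126$ ($H = 18 - 6 \left(-2 + \left(2 + 2\right) \left(-4\right)\right) = 18 - 6 \left(-2 + 4 \left(-4\right)\right) = 18 - 6 \left(-2 - 16\right) = 18 - -108 = 18 + 108 = 126$)
$n = - \frac{1}{3617}$ ($n = \frac{1}{-3261 - 178 \left(-2 + 2 \cdot 2\right)} = \frac{1}{-3261 - 178 \left(-2 + 4\right)} = \frac{1}{-3261 - 356} = \frac{1}{-3617} = - \frac{1}{3617} \approx -0.00027647$)
$H n = 126 \left(- \frac{1}{3617}\right) = - \frac{126}{3617}$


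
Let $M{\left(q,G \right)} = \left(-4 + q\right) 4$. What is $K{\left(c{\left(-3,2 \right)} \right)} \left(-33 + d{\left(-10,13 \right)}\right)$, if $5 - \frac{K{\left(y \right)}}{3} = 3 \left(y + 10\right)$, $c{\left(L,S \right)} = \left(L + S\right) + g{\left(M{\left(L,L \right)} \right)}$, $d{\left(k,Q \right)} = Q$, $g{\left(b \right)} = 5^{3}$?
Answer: $23820$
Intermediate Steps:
$M{\left(q,G \right)} = -16 + 4 q$
$g{\left(b \right)} = 125$
$c{\left(L,S \right)} = 125 + L + S$ ($c{\left(L,S \right)} = \left(L + S\right) + 125 = 125 + L + S$)
$K{\left(y \right)} = -75 - 9 y$ ($K{\left(y \right)} = 15 - 3 \cdot 3 \left(y + 10\right) = 15 - 3 \cdot 3 \left(10 + y\right) = 15 - 3 \left(30 + 3 y\right) = 15 - \left(90 + 9 y\right) = -75 - 9 y$)
$K{\left(c{\left(-3,2 \right)} \right)} \left(-33 + d{\left(-10,13 \right)}\right) = \left(-75 - 9 \left(125 - 3 + 2\right)\right) \left(-33 + 13\right) = \left(-75 - 1116\right) \left(-20\right) = \left(-1191\right) \left(-20\right) = 23820$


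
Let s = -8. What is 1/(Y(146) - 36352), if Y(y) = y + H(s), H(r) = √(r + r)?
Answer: -18103/655437226 - I/327718613 ≈ -2.762e-5 - 3.0514e-9*I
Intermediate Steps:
H(r) = √2*√r (H(r) = √(2*r) = √2*√r)
Y(y) = y + 4*I (Y(y) = y + √2*√(-8) = y + √2*(2*I*√2) = y + 4*I)
1/(Y(146) - 36352) = 1/((146 + 4*I) - 36352) = 1/(-36206 + 4*I) = (-36206 - 4*I)/1310874452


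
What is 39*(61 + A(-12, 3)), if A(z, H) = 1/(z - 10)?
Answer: 52299/22 ≈ 2377.2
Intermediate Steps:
A(z, H) = 1/(-10 + z)
39*(61 + A(-12, 3)) = 39*(61 + 1/(-10 - 12)) = 39*(61 + 1/(-22)) = 39*(61 - 1/22) = 39*(1341/22) = 52299/22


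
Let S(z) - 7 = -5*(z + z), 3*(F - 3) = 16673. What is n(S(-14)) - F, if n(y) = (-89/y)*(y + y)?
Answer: -17216/3 ≈ -5738.7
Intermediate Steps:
F = 16682/3 (F = 3 + (⅓)*16673 = 3 + 16673/3 = 16682/3 ≈ 5560.7)
S(z) = 7 - 10*z (S(z) = 7 - 5*(z + z) = 7 - 10*z)
n(y) = -178 (n(y) = (-89/y)*(2*y) = -178)
n(S(-14)) - F = -178 - 1*16682/3 = -178 - 16682/3 = -17216/3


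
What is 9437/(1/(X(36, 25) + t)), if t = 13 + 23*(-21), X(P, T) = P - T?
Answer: -4331583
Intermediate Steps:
t = -470 (t = 13 - 483 = -470)
9437/(1/(X(36, 25) + t)) = 9437/(1/((36 - 1*25) - 470)) = 9437/(1/((36 - 25) - 470)) = 9437/(1/(11 - 470)) = 9437/(1/(-459)) = 9437/(-1/459) = 9437*(-459) = -4331583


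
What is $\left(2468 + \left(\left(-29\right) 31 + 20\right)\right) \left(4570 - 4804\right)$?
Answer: $-371826$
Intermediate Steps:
$\left(2468 + \left(\left(-29\right) 31 + 20\right)\right) \left(4570 - 4804\right) = \left(2468 + \left(-899 + 20\right)\right) \left(-234\right) = \left(2468 - 879\right) \left(-234\right) = 1589 \left(-234\right) = -371826$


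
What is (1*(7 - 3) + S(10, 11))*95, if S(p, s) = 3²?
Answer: 1235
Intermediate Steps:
S(p, s) = 9
(1*(7 - 3) + S(10, 11))*95 = (1*(7 - 3) + 9)*95 = (1*4 + 9)*95 = (4 + 9)*95 = 13*95 = 1235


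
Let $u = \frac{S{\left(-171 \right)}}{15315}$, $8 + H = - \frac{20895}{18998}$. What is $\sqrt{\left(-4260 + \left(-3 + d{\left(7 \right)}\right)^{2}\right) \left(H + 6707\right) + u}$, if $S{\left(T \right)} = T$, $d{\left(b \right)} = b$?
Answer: $\frac{i \sqrt{1364159753007488405115}}{6927485} \approx 5331.6 i$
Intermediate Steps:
$H = - \frac{24697}{2714}$ ($H = -8 - \frac{20895}{18998} = -8 - \frac{2985}{2714} = - \frac{24697}{2714} \approx -9.0999$)
$u = - \frac{57}{5105}$ ($u = - \frac{171}{15315} = \left(-171\right) \frac{1}{15315} = - \frac{57}{5105} \approx -0.011166$)
$\sqrt{\left(-4260 + \left(-3 + d{\left(7 \right)}\right)^{2}\right) \left(H + 6707\right) + u} = \sqrt{\left(-4260 + \left(-3 + 7\right)^{2}\right) \left(- \frac{24697}{2714} + 6707\right) - \frac{57}{5105}} = \sqrt{\left(-4260 + 4^{2}\right) \frac{18178101}{2714} - \frac{57}{5105}} = \sqrt{\left(-4260 + 16\right) \frac{18178101}{2714} - \frac{57}{5105}} = \sqrt{\left(-4244\right) \frac{18178101}{2714} - \frac{57}{5105}} = \sqrt{- \frac{38573930322}{1357} - \frac{57}{5105}} = \sqrt{- \frac{196919914371159}{6927485}} = \frac{i \sqrt{1364159753007488405115}}{6927485}$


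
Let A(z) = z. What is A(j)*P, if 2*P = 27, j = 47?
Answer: 1269/2 ≈ 634.50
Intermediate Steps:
P = 27/2 (P = (½)*27 = 27/2 ≈ 13.500)
A(j)*P = 47*(27/2) = 1269/2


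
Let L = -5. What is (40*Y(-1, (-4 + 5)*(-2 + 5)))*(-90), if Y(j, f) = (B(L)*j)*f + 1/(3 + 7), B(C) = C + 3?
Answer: -21960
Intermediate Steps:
B(C) = 3 + C
Y(j, f) = ⅒ - 2*f*j (Y(j, f) = ((3 - 5)*j)*f + 1/(3 + 7) = (-2*j)*f + 1/10 = -2*f*j + ⅒ = ⅒ - 2*f*j)
(40*Y(-1, (-4 + 5)*(-2 + 5)))*(-90) = (40*(⅒ - 2*(-4 + 5)*(-2 + 5)*(-1)))*(-90) = (40*(⅒ - 2*1*3*(-1)))*(-90) = (40*(⅒ - 2*3*(-1)))*(-90) = (40*(⅒ + 6))*(-90) = (40*(61/10))*(-90) = 244*(-90) = -21960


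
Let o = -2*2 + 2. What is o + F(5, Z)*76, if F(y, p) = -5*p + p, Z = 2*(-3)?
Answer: 1822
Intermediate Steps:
o = -2 (o = -4 + 2 = -2)
Z = -6
F(y, p) = -4*p
o + F(5, Z)*76 = -2 - 4*(-6)*76 = -2 + 24*76 = -2 + 1824 = 1822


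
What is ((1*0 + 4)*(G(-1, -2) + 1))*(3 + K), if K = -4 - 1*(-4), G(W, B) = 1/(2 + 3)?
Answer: 72/5 ≈ 14.400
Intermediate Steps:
G(W, B) = ⅕ (G(W, B) = 1/5 = ⅕)
K = 0 (K = -4 + 4 = 0)
((1*0 + 4)*(G(-1, -2) + 1))*(3 + K) = ((1*0 + 4)*(⅕ + 1))*(3 + 0) = ((0 + 4)*(6/5))*3 = (4*(6/5))*3 = (24/5)*3 = 72/5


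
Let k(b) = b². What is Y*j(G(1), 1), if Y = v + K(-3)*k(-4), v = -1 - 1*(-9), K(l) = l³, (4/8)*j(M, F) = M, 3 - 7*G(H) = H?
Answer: -1696/7 ≈ -242.29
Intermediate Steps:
G(H) = 3/7 - H/7
j(M, F) = 2*M
v = 8 (v = -1 + 9 = 8)
Y = -424 (Y = 8 + (-3)³*(-4)² = 8 - 27*16 = 8 - 432 = -424)
Y*j(G(1), 1) = -848*(3/7 - ⅐*1) = -848*(3/7 - ⅐) = -848*2/7 = -424*4/7 = -1696/7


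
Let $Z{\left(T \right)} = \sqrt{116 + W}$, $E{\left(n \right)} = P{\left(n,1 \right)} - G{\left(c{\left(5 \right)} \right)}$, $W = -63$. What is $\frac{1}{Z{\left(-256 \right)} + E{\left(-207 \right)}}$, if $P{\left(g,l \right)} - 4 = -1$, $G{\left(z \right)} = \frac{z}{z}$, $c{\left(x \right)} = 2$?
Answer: $- \frac{2}{49} + \frac{\sqrt{53}}{49} \approx 0.10776$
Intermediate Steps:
$G{\left(z \right)} = 1$
$P{\left(g,l \right)} = 3$ ($P{\left(g,l \right)} = 4 - 1 = 3$)
$E{\left(n \right)} = 2$ ($E{\left(n \right)} = 3 - 1 = 2$)
$Z{\left(T \right)} = \sqrt{53}$ ($Z{\left(T \right)} = \sqrt{116 - 63} = \sqrt{53}$)
$\frac{1}{Z{\left(-256 \right)} + E{\left(-207 \right)}} = \frac{1}{\sqrt{53} + 2} = \frac{1}{2 + \sqrt{53}}$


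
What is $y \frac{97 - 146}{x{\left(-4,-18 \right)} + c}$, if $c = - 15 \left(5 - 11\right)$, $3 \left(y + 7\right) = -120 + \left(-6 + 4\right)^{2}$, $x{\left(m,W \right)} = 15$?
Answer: $\frac{959}{45} \approx 21.311$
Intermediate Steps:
$y = - \frac{137}{3}$ ($y = -7 + \frac{-120 + \left(-6 + 4\right)^{2}}{3} = -7 + \frac{-120 + \left(-2\right)^{2}}{3} = -7 + \frac{-120 + 4}{3} = -7 + \frac{1}{3} \left(-116\right) = -7 - \frac{116}{3} = - \frac{137}{3} \approx -45.667$)
$c = 90$ ($c = \left(-15\right) \left(-6\right) = 90$)
$y \frac{97 - 146}{x{\left(-4,-18 \right)} + c} = - \frac{137 \frac{97 - 146}{15 + 90}}{3} = - \frac{137 \left(- \frac{49}{105}\right)}{3} = - \frac{137 \left(\left(-49\right) \frac{1}{105}\right)}{3} = \left(- \frac{137}{3}\right) \left(- \frac{7}{15}\right) = \frac{959}{45}$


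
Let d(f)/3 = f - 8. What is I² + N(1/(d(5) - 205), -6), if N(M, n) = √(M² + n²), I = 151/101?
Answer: 22801/10201 + √1648657/214 ≈ 8.2352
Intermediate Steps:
d(f) = -24 + 3*f (d(f) = 3*(f - 8) = 3*(-8 + f) = -24 + 3*f)
I = 151/101 (I = 151*(1/101) = 151/101 ≈ 1.4950)
I² + N(1/(d(5) - 205), -6) = (151/101)² + √((1/((-24 + 3*5) - 205))² + (-6)²) = 22801/10201 + √((1/((-24 + 15) - 205))² + 36) = 22801/10201 + √((1/(-9 - 205))² + 36) = 22801/10201 + √((1/(-214))² + 36) = 22801/10201 + √((-1/214)² + 36) = 22801/10201 + √(1/45796 + 36) = 22801/10201 + √(1648657/45796) = 22801/10201 + √1648657/214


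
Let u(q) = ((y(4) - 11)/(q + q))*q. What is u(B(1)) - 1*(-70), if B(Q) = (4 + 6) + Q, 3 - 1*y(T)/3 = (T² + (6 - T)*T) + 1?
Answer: 63/2 ≈ 31.500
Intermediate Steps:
y(T) = 6 - 3*T² - 3*T*(6 - T) (y(T) = 9 - 3*((T² + (6 - T)*T) + 1) = 9 - 3*((T² + T*(6 - T)) + 1) = 9 - 3*(1 + T² + T*(6 - T)) = 9 + (-3 - 3*T² - 3*T*(6 - T)) = 6 - 3*T² - 3*T*(6 - T))
B(Q) = 10 + Q
u(q) = -77/2 (u(q) = (((6 - 18*4) - 11)/(q + q))*q = (((6 - 72) - 11)/((2*q)))*q = ((-66 - 11)*(1/(2*q)))*q = (-77/(2*q))*q = -77/2)
u(B(1)) - 1*(-70) = -77/2 - 1*(-70) = -77/2 + 70 = 63/2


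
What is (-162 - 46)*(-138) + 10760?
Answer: 39464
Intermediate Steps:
(-162 - 46)*(-138) + 10760 = -208*(-138) + 10760 = 28704 + 10760 = 39464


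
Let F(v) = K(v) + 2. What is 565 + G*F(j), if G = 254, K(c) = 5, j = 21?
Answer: 2343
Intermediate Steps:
F(v) = 7 (F(v) = 5 + 2 = 7)
565 + G*F(j) = 565 + 254*7 = 565 + 1778 = 2343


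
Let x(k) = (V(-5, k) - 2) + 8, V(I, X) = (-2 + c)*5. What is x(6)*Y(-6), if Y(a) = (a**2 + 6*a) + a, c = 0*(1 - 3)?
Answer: 24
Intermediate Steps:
c = 0 (c = 0*(-2) = 0)
V(I, X) = -10 (V(I, X) = (-2 + 0)*5 = -2*5 = -10)
x(k) = -4 (x(k) = (-10 - 2) + 8 = -12 + 8 = -4)
Y(a) = a**2 + 7*a
x(6)*Y(-6) = -(-24)*(7 - 6) = -(-24) = -4*(-6) = 24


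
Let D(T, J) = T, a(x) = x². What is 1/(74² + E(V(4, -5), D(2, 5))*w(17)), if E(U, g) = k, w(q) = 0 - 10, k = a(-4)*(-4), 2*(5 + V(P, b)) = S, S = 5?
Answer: 1/6116 ≈ 0.00016351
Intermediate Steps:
V(P, b) = -5/2 (V(P, b) = -5 + (½)*5 = -5 + 5/2 = -5/2)
k = -64 (k = (-4)²*(-4) = 16*(-4) = -64)
w(q) = -10
E(U, g) = -64
1/(74² + E(V(4, -5), D(2, 5))*w(17)) = 1/(74² - 64*(-10)) = 1/(5476 + 640) = 1/6116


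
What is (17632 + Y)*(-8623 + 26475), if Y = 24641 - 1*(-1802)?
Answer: 786826900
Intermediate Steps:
Y = 26443 (Y = 24641 + 1802 = 26443)
(17632 + Y)*(-8623 + 26475) = (17632 + 26443)*(-8623 + 26475) = 44075*17852 = 786826900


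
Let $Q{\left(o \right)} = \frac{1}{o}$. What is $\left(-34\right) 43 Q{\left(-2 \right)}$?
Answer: $731$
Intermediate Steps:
$\left(-34\right) 43 Q{\left(-2 \right)} = \frac{\left(-34\right) 43}{-2} = \left(-1462\right) \left(- \frac{1}{2}\right) = 731$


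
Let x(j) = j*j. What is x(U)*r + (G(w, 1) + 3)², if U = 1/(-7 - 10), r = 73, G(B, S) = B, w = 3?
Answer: 10477/289 ≈ 36.253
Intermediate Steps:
U = -1/17 (U = 1/(-17) = -1/17 ≈ -0.058824)
x(j) = j²
x(U)*r + (G(w, 1) + 3)² = (-1/17)²*73 + (3 + 3)² = (1/289)*73 + 6² = 73/289 + 36 = 10477/289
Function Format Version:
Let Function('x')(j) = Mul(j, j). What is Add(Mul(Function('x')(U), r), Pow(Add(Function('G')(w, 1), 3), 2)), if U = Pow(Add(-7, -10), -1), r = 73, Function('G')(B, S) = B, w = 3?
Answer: Rational(10477, 289) ≈ 36.253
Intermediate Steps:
U = Rational(-1, 17) (U = Pow(-17, -1) = Rational(-1, 17) ≈ -0.058824)
Function('x')(j) = Pow(j, 2)
Add(Mul(Function('x')(U), r), Pow(Add(Function('G')(w, 1), 3), 2)) = Add(Mul(Pow(Rational(-1, 17), 2), 73), Pow(Add(3, 3), 2)) = Add(Mul(Rational(1, 289), 73), Pow(6, 2)) = Add(Rational(73, 289), 36) = Rational(10477, 289)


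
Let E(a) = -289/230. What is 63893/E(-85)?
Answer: -14695390/289 ≈ -50849.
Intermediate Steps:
E(a) = -289/230 (E(a) = -289*1/230 = -289/230)
63893/E(-85) = 63893/(-289/230) = 63893*(-230/289) = -14695390/289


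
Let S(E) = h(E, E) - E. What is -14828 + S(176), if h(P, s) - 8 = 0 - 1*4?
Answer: -15000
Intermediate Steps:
h(P, s) = 4 (h(P, s) = 8 + (0 - 1*4) = 8 + (0 - 4) = 8 - 4 = 4)
S(E) = 4 - E
-14828 + S(176) = -14828 + (4 - 1*176) = -14828 + (4 - 176) = -14828 - 172 = -15000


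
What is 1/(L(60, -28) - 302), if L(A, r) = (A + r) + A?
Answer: -1/210 ≈ -0.0047619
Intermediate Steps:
L(A, r) = r + 2*A
1/(L(60, -28) - 302) = 1/((-28 + 2*60) - 302) = 1/((-28 + 120) - 302) = 1/(92 - 302) = 1/(-210) = -1/210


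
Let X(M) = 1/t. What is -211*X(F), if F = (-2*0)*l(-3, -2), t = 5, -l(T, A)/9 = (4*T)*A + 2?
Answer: -211/5 ≈ -42.200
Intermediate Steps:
l(T, A) = -18 - 36*A*T (l(T, A) = -9*((4*T)*A + 2) = -9*(4*A*T + 2) = -9*(2 + 4*A*T) = -18 - 36*A*T)
F = 0 (F = (-2*0)*(-18 - 36*(-2)*(-3)) = 0*(-18 - 216) = 0*(-234) = 0)
X(M) = 1/5
-211*X(F) = -211*1/5 = -211/5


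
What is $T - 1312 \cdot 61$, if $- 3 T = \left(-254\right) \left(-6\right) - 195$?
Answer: $-80475$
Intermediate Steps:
$T = -443$ ($T = - \frac{\left(-254\right) \left(-6\right) - 195}{3} = - \frac{1524 - 195}{3} = \left(- \frac{1}{3}\right) 1329 = -443$)
$T - 1312 \cdot 61 = -443 - 1312 \cdot 61 = -443 - 80032 = -80475$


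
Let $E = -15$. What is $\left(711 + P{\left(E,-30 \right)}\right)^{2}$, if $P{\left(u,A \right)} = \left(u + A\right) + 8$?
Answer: $454276$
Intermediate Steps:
$P{\left(u,A \right)} = 8 + A + u$ ($P{\left(u,A \right)} = \left(A + u\right) + 8 = 8 + A + u$)
$\left(711 + P{\left(E,-30 \right)}\right)^{2} = \left(711 - 37\right)^{2} = 674^{2} = 454276$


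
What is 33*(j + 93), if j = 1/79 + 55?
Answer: 385869/79 ≈ 4884.4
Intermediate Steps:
j = 4346/79 (j = 1/79 + 55 = 4346/79 ≈ 55.013)
33*(j + 93) = 33*(4346/79 + 93) = 33*(11693/79) = 385869/79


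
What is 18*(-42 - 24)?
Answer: -1188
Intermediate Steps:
18*(-42 - 24) = 18*(-66) = -1188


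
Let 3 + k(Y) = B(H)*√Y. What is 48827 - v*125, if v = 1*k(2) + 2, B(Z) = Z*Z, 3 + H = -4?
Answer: 48952 - 6125*√2 ≈ 40290.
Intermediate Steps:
H = -7 (H = -3 - 4 = -7)
B(Z) = Z²
k(Y) = -3 + 49*√Y (k(Y) = -3 + (-7)²*√Y = -3 + 49*√Y)
v = -1 + 49*√2 (v = 1*(-3 + 49*√2) + 2 = (-3 + 49*√2) + 2 = -1 + 49*√2 ≈ 68.297)
48827 - v*125 = 48827 - (-1 + 49*√2)*125 = 48827 - (-125 + 6125*√2) = 48827 + (125 - 6125*√2) = 48952 - 6125*√2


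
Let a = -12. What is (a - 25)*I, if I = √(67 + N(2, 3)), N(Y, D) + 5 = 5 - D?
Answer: -296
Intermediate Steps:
N(Y, D) = -D (N(Y, D) = -5 + (5 - D) = -D)
I = 8 (I = √(67 - 1*3) = √(67 - 3) = √64 = 8)
(a - 25)*I = (-12 - 25)*8 = -37*8 = -296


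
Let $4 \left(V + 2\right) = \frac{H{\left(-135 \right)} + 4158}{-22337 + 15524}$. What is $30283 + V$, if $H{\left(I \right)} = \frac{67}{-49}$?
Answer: $\frac{40435469113}{1335348} \approx 30281.0$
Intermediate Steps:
$H{\left(I \right)} = - \frac{67}{49}$ ($H{\left(I \right)} = 67 \left(- \frac{1}{49}\right) = - \frac{67}{49}$)
$V = - \frac{2874371}{1335348}$ ($V = -2 + \frac{\left(- \frac{67}{49} + 4158\right) \frac{1}{-22337 + 15524}}{4} = -2 + \frac{\frac{203675}{49} \frac{1}{-6813}}{4} = -2 + \frac{\frac{203675}{49} \left(- \frac{1}{6813}\right)}{4} = -2 + \frac{1}{4} \left(- \frac{203675}{333837}\right) = -2 - \frac{203675}{1335348} = - \frac{2874371}{1335348} \approx -2.1525$)
$30283 + V = 30283 - \frac{2874371}{1335348} = \frac{40435469113}{1335348}$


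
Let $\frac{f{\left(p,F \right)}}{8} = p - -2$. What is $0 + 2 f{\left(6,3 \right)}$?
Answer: $128$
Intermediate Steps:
$f{\left(p,F \right)} = 16 + 8 p$ ($f{\left(p,F \right)} = 8 \left(p - -2\right) = 8 \left(p + 2\right) = 8 \left(2 + p\right) = 16 + 8 p$)
$0 + 2 f{\left(6,3 \right)} = 0 + 2 \left(16 + 8 \cdot 6\right) = 0 + 2 \left(16 + 48\right) = 0 + 2 \cdot 64 = 0 + 128 = 128$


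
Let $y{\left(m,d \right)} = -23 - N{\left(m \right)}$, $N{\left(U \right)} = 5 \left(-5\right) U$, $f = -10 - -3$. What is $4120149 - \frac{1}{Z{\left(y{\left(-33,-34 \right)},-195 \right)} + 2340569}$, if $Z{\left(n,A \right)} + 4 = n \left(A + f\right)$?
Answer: $\frac{10349241587288}{2511861} \approx 4.1201 \cdot 10^{6}$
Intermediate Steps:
$f = -7$ ($f = -10 + 3 = -7$)
$N{\left(U \right)} = - 25 U$
$y{\left(m,d \right)} = -23 + 25 m$ ($y{\left(m,d \right)} = -23 - - 25 m = -23 + 25 m$)
$Z{\left(n,A \right)} = -4 + n \left(-7 + A\right)$ ($Z{\left(n,A \right)} = -4 + n \left(A - 7\right) = -4 + n \left(-7 + A\right)$)
$4120149 - \frac{1}{Z{\left(y{\left(-33,-34 \right)},-195 \right)} + 2340569} = 4120149 - \frac{1}{\left(-4 - 7 \left(-23 + 25 \left(-33\right)\right) - 195 \left(-23 + 25 \left(-33\right)\right)\right) + 2340569} = 4120149 - \frac{1}{\left(-4 - 7 \left(-23 - 825\right) - 195 \left(-23 - 825\right)\right) + 2340569} = 4120149 - \frac{1}{\left(-4 - -5936 - -165360\right) + 2340569} = 4120149 - \frac{1}{\left(-4 + 5936 + 165360\right) + 2340569} = 4120149 - \frac{1}{171292 + 2340569} = 4120149 - \frac{1}{2511861} = \frac{10349241587288}{2511861}$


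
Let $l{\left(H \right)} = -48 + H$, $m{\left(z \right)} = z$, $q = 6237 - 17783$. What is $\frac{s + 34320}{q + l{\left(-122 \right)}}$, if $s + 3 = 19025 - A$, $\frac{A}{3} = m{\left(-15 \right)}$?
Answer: $- \frac{53387}{11716} \approx -4.5568$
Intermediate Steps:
$q = -11546$ ($q = 6237 - 17783 = -11546$)
$A = -45$ ($A = 3 \left(-15\right) = -45$)
$s = 19067$ ($s = -3 + \left(19025 - -45\right) = -3 + \left(19025 + 45\right) = -3 + 19070 = 19067$)
$\frac{s + 34320}{q + l{\left(-122 \right)}} = \frac{19067 + 34320}{-11546 - 170} = \frac{53387}{-11546 - 170} = \frac{53387}{-11716} = 53387 \left(- \frac{1}{11716}\right) = - \frac{53387}{11716}$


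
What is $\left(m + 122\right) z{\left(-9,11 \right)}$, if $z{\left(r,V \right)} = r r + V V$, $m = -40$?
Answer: $16564$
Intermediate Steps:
$z{\left(r,V \right)} = V^{2} + r^{2}$ ($z{\left(r,V \right)} = r^{2} + V^{2} = V^{2} + r^{2}$)
$\left(m + 122\right) z{\left(-9,11 \right)} = \left(-40 + 122\right) \left(11^{2} + \left(-9\right)^{2}\right) = 82 \left(121 + 81\right) = 82 \cdot 202 = 16564$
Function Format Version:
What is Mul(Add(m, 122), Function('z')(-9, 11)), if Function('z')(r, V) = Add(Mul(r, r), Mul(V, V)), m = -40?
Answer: 16564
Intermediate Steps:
Function('z')(r, V) = Add(Pow(V, 2), Pow(r, 2)) (Function('z')(r, V) = Add(Pow(r, 2), Pow(V, 2)) = Add(Pow(V, 2), Pow(r, 2)))
Mul(Add(m, 122), Function('z')(-9, 11)) = Mul(Add(-40, 122), Add(Pow(11, 2), Pow(-9, 2))) = Mul(82, Add(121, 81)) = Mul(82, 202) = 16564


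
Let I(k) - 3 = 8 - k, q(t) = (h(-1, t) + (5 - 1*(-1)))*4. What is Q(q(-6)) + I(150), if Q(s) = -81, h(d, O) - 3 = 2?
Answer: -220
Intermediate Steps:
h(d, O) = 5 (h(d, O) = 3 + 2 = 5)
q(t) = 44 (q(t) = (5 + (5 - 1*(-1)))*4 = (5 + (5 + 1))*4 = (5 + 6)*4 = 11*4 = 44)
I(k) = 11 - k (I(k) = 3 + (8 - k) = 11 - k)
Q(q(-6)) + I(150) = -81 + (11 - 1*150) = -81 + (11 - 150) = -81 - 139 = -220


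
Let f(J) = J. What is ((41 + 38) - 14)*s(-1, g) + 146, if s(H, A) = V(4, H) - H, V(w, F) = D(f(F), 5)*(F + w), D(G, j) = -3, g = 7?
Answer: -374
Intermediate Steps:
V(w, F) = -3*F - 3*w (V(w, F) = -3*(F + w) = -3*F - 3*w)
s(H, A) = -12 - 4*H (s(H, A) = (-3*H - 3*4) - H = (-3*H - 12) - H = (-12 - 3*H) - H = -12 - 4*H)
((41 + 38) - 14)*s(-1, g) + 146 = ((41 + 38) - 14)*(-12 - 4*(-1)) + 146 = (79 - 14)*(-12 + 4) + 146 = 65*(-8) + 146 = -520 + 146 = -374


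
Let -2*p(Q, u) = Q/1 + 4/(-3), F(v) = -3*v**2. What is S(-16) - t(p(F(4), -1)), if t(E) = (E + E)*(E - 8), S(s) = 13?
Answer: -7283/9 ≈ -809.22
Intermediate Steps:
p(Q, u) = 2/3 - Q/2 (p(Q, u) = -(Q/1 + 4/(-3))/2 = -(Q*1 + 4*(-1/3))/2 = -(Q - 4/3)/2 = -(-4/3 + Q)/2 = 2/3 - Q/2)
t(E) = 2*E*(-8 + E) (t(E) = (2*E)*(-8 + E) = 2*E*(-8 + E))
S(-16) - t(p(F(4), -1)) = 13 - 2*(2/3 - (-3)*4**2/2)*(-8 + (2/3 - (-3)*4**2/2)) = 13 - 2*(2/3 - (-3)*16/2)*(-8 + (2/3 - (-3)*16/2)) = 13 - 2*(2/3 - 1/2*(-48))*(-8 + (2/3 - 1/2*(-48))) = 13 - 2*(2/3 + 24)*(-8 + (2/3 + 24)) = 13 - 2*74*(-8 + 74/3)/3 = 13 - 2*74*50/(3*3) = 13 - 1*7400/9 = 13 - 7400/9 = -7283/9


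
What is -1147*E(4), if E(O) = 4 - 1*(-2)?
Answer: -6882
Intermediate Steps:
E(O) = 6 (E(O) = 4 + 2 = 6)
-1147*E(4) = -1147*6 = -6882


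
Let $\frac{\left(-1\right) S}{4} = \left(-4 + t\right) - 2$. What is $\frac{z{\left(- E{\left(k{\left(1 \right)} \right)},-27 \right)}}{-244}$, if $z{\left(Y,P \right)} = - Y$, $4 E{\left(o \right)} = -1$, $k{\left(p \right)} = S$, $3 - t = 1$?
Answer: $\frac{1}{976} \approx 0.0010246$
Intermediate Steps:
$t = 2$ ($t = 3 - 1 = 2$)
$S = 16$ ($S = - 4 \left(\left(-4 + 2\right) - 2\right) = - 4 \left(-2 - 2\right) = \left(-4\right) \left(-4\right) = 16$)
$k{\left(p \right)} = 16$
$E{\left(o \right)} = - \frac{1}{4}$ ($E{\left(o \right)} = \frac{1}{4} \left(-1\right) = - \frac{1}{4}$)
$\frac{z{\left(- E{\left(k{\left(1 \right)} \right)},-27 \right)}}{-244} = \frac{\left(-1\right) \left(\left(-1\right) \left(- \frac{1}{4}\right)\right)}{-244} = \left(-1\right) \frac{1}{4} \left(- \frac{1}{244}\right) = \left(- \frac{1}{4}\right) \left(- \frac{1}{244}\right) = \frac{1}{976}$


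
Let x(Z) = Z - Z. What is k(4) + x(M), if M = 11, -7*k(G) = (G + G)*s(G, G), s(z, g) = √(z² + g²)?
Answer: -32*√2/7 ≈ -6.4650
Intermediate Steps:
s(z, g) = √(g² + z²)
k(G) = -2*G*√2*√(G²)/7 (k(G) = -(G + G)*√(G² + G²)/7 = -2*G*√(2*G²)/7 = -2*G*√2*√(G²)/7)
x(Z) = 0
k(4) + x(M) = -2/7*4*√2*√(4²) + 0 = -2/7*4*√2*√16 + 0 = -2/7*4*√2*4 + 0 = -32*√2/7 + 0 = -32*√2/7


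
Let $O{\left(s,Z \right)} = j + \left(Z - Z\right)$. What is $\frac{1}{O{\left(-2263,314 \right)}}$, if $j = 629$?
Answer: $\frac{1}{629} \approx 0.0015898$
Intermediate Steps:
$O{\left(s,Z \right)} = 629$ ($O{\left(s,Z \right)} = 629 + \left(Z - Z\right) = 629 + 0 = 629$)
$\frac{1}{O{\left(-2263,314 \right)}} = \frac{1}{629}$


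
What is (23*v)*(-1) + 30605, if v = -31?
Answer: 31318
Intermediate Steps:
(23*v)*(-1) + 30605 = (23*(-31))*(-1) + 30605 = -713*(-1) + 30605 = 713 + 30605 = 31318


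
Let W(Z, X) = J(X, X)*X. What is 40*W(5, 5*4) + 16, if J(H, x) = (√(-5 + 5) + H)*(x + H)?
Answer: 640016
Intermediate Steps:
J(H, x) = H*(H + x) (J(H, x) = (√0 + H)*(H + x) = (0 + H)*(H + x) = H*(H + x))
W(Z, X) = 2*X³ (W(Z, X) = (X*(X + X))*X = (X*(2*X))*X = (2*X²)*X = 2*X³)
40*W(5, 5*4) + 16 = 40*(2*(5*4)³) + 16 = 40*(2*20³) + 16 = 40*(2*8000) + 16 = 40*16000 + 16 = 640000 + 16 = 640016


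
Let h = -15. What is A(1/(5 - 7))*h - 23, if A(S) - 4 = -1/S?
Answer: -113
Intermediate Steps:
A(S) = 4 - 1/S
A(1/(5 - 7))*h - 23 = (4 - 1/(1/(5 - 7)))*(-15) - 23 = (4 - 1/(1/(-2)))*(-15) - 23 = (4 - 1/(-1/2))*(-15) - 23 = (4 - 1*(-2))*(-15) - 23 = (4 + 2)*(-15) - 23 = 6*(-15) - 23 = -90 - 23 = -113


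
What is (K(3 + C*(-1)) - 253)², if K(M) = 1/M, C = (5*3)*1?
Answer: 9223369/144 ≈ 64051.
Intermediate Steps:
C = 15 (C = 15*1 = 15)
(K(3 + C*(-1)) - 253)² = (1/(3 + 15*(-1)) - 253)² = (1/(3 - 15) - 253)² = (1/(-12) - 253)² = (-1/12 - 253)² = (-3037/12)² = 9223369/144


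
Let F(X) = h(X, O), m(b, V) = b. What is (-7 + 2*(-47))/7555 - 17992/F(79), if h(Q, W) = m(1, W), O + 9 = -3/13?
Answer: -135929661/7555 ≈ -17992.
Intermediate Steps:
O = -120/13 (O = -9 - 3/13 = -120/13 ≈ -9.2308)
h(Q, W) = 1
F(X) = 1
(-7 + 2*(-47))/7555 - 17992/F(79) = (-7 + 2*(-47))/7555 - 17992/1 = (-7 - 94)*(1/7555) - 17992*1 = -101*1/7555 - 17992 = -101/7555 - 17992 = -135929661/7555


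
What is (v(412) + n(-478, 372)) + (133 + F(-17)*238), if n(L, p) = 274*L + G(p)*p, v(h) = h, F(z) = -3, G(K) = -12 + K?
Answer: 2779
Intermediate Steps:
n(L, p) = 274*L + p*(-12 + p) (n(L, p) = 274*L + (-12 + p)*p = 274*L + p*(-12 + p))
(v(412) + n(-478, 372)) + (133 + F(-17)*238) = (412 + (274*(-478) + 372*(-12 + 372))) + (133 - 3*238) = (412 + (-130972 + 372*360)) + (133 - 714) = (412 + (-130972 + 133920)) - 581 = (412 + 2948) - 581 = 3360 - 581 = 2779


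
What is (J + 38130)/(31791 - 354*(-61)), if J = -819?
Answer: 12437/17795 ≈ 0.69890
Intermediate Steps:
(J + 38130)/(31791 - 354*(-61)) = (-819 + 38130)/(31791 - 354*(-61)) = 37311/(31791 + 21594) = 37311/53385 = 37311*(1/53385) = 12437/17795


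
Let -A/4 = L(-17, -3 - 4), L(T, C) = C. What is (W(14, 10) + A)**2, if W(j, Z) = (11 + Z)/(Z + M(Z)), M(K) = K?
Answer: 337561/400 ≈ 843.90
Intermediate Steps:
W(j, Z) = (11 + Z)/(2*Z) (W(j, Z) = (11 + Z)/(Z + Z) = (11 + Z)/((2*Z)) = (11 + Z)*(1/(2*Z)) = (11 + Z)/(2*Z))
A = 28 (A = -4*(-3 - 4) = -4*(-7) = 28)
(W(14, 10) + A)**2 = ((1/2)*(11 + 10)/10 + 28)**2 = ((1/2)*(1/10)*21 + 28)**2 = (21/20 + 28)**2 = (581/20)**2 = 337561/400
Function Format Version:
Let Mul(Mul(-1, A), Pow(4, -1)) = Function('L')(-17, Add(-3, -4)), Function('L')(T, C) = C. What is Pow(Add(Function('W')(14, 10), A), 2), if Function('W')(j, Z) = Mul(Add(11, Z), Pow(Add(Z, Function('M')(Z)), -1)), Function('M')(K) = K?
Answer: Rational(337561, 400) ≈ 843.90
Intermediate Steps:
Function('W')(j, Z) = Mul(Rational(1, 2), Pow(Z, -1), Add(11, Z)) (Function('W')(j, Z) = Mul(Add(11, Z), Pow(Add(Z, Z), -1)) = Mul(Add(11, Z), Pow(Mul(2, Z), -1)) = Mul(Add(11, Z), Mul(Rational(1, 2), Pow(Z, -1))) = Mul(Rational(1, 2), Pow(Z, -1), Add(11, Z)))
A = 28 (A = Mul(-4, Add(-3, -4)) = Mul(-4, -7) = 28)
Pow(Add(Function('W')(14, 10), A), 2) = Pow(Add(Mul(Rational(1, 2), Pow(10, -1), Add(11, 10)), 28), 2) = Pow(Add(Mul(Rational(1, 2), Rational(1, 10), 21), 28), 2) = Pow(Add(Rational(21, 20), 28), 2) = Pow(Rational(581, 20), 2) = Rational(337561, 400)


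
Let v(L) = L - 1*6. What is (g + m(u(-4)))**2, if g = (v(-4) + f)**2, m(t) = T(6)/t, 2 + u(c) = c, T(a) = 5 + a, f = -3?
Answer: 1006009/36 ≈ 27945.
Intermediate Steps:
v(L) = -6 + L (v(L) = L - 6 = -6 + L)
u(c) = -2 + c
m(t) = 11/t (m(t) = (5 + 6)/t = 11/t)
g = 169 (g = ((-6 - 4) - 3)**2 = (-10 - 3)**2 = (-13)**2 = 169)
(g + m(u(-4)))**2 = (169 + 11/(-2 - 4))**2 = (169 + 11/(-6))**2 = (169 + 11*(-1/6))**2 = (169 - 11/6)**2 = (1003/6)**2 = 1006009/36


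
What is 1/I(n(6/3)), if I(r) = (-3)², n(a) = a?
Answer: ⅑ ≈ 0.11111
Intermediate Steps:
I(r) = 9
1/I(n(6/3)) = 1/9 = ⅑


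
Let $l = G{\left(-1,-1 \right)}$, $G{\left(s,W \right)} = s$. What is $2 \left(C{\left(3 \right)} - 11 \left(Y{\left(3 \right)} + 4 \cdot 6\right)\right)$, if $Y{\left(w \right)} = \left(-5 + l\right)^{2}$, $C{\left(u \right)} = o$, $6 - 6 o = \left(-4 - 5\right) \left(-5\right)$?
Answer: $-1333$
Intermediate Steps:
$l = -1$
$o = - \frac{13}{2}$ ($o = 1 - \frac{\left(-4 - 5\right) \left(-5\right)}{6} = 1 - \frac{\left(-9\right) \left(-5\right)}{6} = 1 - \frac{15}{2} = - \frac{13}{2} \approx -6.5$)
$C{\left(u \right)} = - \frac{13}{2}$
$Y{\left(w \right)} = 36$ ($Y{\left(w \right)} = \left(-5 - 1\right)^{2} = \left(-6\right)^{2} = 36$)
$2 \left(C{\left(3 \right)} - 11 \left(Y{\left(3 \right)} + 4 \cdot 6\right)\right) = 2 \left(- \frac{13}{2} - 11 \left(36 + 4 \cdot 6\right)\right) = 2 \left(- \frac{13}{2} - 11 \left(36 + 24\right)\right) = 2 \left(- \frac{13}{2} - 660\right) = 2 \left(- \frac{1333}{2}\right) = -1333$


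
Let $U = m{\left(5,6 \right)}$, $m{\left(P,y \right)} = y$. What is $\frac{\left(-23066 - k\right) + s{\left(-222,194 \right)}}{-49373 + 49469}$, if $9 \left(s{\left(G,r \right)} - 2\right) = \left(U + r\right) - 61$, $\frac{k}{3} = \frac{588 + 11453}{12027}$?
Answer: $- \frac{415861651}{1731888} \approx -240.12$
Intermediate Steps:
$k = \frac{12041}{4009}$ ($k = 3 \frac{588 + 11453}{12027} = 3 \cdot 12041 \cdot \frac{1}{12027} = 3 \cdot \frac{12041}{12027} = \frac{12041}{4009} \approx 3.0035$)
$U = 6$
$s{\left(G,r \right)} = - \frac{37}{9} + \frac{r}{9}$ ($s{\left(G,r \right)} = 2 + \frac{\left(6 + r\right) - 61}{9} = 2 + \frac{-55 + r}{9} = 2 + \left(- \frac{55}{9} + \frac{r}{9}\right) = - \frac{37}{9} + \frac{r}{9}$)
$\frac{\left(-23066 - k\right) + s{\left(-222,194 \right)}}{-49373 + 49469} = \frac{\left(-23066 - \frac{12041}{4009}\right) + \left(- \frac{37}{9} + \frac{1}{9} \cdot 194\right)}{-49373 + 49469} = \frac{\left(-23066 - \frac{12041}{4009}\right) + \left(- \frac{37}{9} + \frac{194}{9}\right)}{96} = \left(- \frac{92483635}{4009} + \frac{157}{9}\right) \frac{1}{96} = \left(- \frac{831723302}{36081}\right) \frac{1}{96} = - \frac{415861651}{1731888}$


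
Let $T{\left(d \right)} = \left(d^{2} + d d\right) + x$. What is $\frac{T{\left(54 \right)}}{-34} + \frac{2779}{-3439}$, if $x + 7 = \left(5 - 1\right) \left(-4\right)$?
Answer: $- \frac{20071637}{116926} \approx -171.66$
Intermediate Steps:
$x = -23$ ($x = -7 + \left(5 - 1\right) \left(-4\right) = -7 + 4 \left(-4\right) = -7 - 16 = -23$)
$T{\left(d \right)} = -23 + 2 d^{2}$ ($T{\left(d \right)} = \left(d^{2} + d d\right) - 23 = \left(d^{2} + d^{2}\right) - 23 = 2 d^{2} - 23 = -23 + 2 d^{2}$)
$\frac{T{\left(54 \right)}}{-34} + \frac{2779}{-3439} = \frac{-23 + 2 \cdot 54^{2}}{-34} + \frac{2779}{-3439} = \left(-23 + 2 \cdot 2916\right) \left(- \frac{1}{34}\right) + 2779 \left(- \frac{1}{3439}\right) = \left(-23 + 5832\right) \left(- \frac{1}{34}\right) - \frac{2779}{3439} = 5809 \left(- \frac{1}{34}\right) - \frac{2779}{3439} = - \frac{5809}{34} - \frac{2779}{3439} = - \frac{20071637}{116926}$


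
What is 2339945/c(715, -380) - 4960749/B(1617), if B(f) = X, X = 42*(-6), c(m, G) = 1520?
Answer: 7131583/336 ≈ 21225.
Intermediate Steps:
X = -252
B(f) = -252
2339945/c(715, -380) - 4960749/B(1617) = 2339945/1520 - 4960749/(-252) = 2339945*(1/1520) - 4960749*(-1/252) = 24631/16 + 1653583/84 = 7131583/336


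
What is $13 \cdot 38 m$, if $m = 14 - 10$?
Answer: $1976$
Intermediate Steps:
$m = 4$ ($m = 14 - 10 = 4$)
$13 \cdot 38 m = 13 \cdot 38 \cdot 4 = 494 \cdot 4 = 1976$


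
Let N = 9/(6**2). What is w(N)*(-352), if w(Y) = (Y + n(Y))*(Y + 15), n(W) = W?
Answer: -2684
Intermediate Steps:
N = 1/4 (N = 9/36 = 9*(1/36) = 1/4 ≈ 0.25000)
w(Y) = 2*Y*(15 + Y) (w(Y) = (Y + Y)*(Y + 15) = (2*Y)*(15 + Y) = 2*Y*(15 + Y))
w(N)*(-352) = (2*(1/4)*(15 + 1/4))*(-352) = (2*(1/4)*(61/4))*(-352) = (61/8)*(-352) = -2684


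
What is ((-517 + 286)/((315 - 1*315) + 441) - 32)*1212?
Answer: -275932/7 ≈ -39419.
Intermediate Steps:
((-517 + 286)/((315 - 1*315) + 441) - 32)*1212 = (-231/((315 - 315) + 441) - 32)*1212 = (-231/(0 + 441) - 32)*1212 = (-231/441 - 32)*1212 = (-231*1/441 - 32)*1212 = (-11/21 - 32)*1212 = -683/21*1212 = -275932/7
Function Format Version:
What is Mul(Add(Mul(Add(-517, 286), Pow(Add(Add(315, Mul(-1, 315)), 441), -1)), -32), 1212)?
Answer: Rational(-275932, 7) ≈ -39419.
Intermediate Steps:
Mul(Add(Mul(Add(-517, 286), Pow(Add(Add(315, Mul(-1, 315)), 441), -1)), -32), 1212) = Mul(Add(Mul(-231, Pow(Add(Add(315, -315), 441), -1)), -32), 1212) = Mul(Add(Mul(-231, Pow(Add(0, 441), -1)), -32), 1212) = Mul(Add(Mul(-231, Pow(441, -1)), -32), 1212) = Mul(Add(Mul(-231, Rational(1, 441)), -32), 1212) = Mul(Add(Rational(-11, 21), -32), 1212) = Mul(Rational(-683, 21), 1212) = Rational(-275932, 7)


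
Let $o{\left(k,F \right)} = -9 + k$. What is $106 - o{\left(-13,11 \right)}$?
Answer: $128$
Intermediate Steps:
$106 - o{\left(-13,11 \right)} = 106 - \left(-9 - 13\right) = 106 - -22 = 106 + 22 = 128$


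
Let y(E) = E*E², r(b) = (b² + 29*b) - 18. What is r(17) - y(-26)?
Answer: 18340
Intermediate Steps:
r(b) = -18 + b² + 29*b
y(E) = E³
r(17) - y(-26) = (-18 + 17² + 29*17) - 1*(-26)³ = (-18 + 289 + 493) - 1*(-17576) = 764 + 17576 = 18340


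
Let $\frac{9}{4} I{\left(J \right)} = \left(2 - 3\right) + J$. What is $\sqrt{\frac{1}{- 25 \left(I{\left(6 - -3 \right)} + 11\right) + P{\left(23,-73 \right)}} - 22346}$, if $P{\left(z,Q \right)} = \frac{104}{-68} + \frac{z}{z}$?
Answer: $\frac{i \sqrt{17366930858531}}{27878} \approx 149.49 i$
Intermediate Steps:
$P{\left(z,Q \right)} = - \frac{9}{17}$ ($P{\left(z,Q \right)} = 104 \left(- \frac{1}{68}\right) + 1 = - \frac{26}{17} + 1 = - \frac{9}{17}$)
$I{\left(J \right)} = - \frac{4}{9} + \frac{4 J}{9}$ ($I{\left(J \right)} = \frac{4 \left(\left(2 - 3\right) + J\right)}{9} = \frac{4 \left(-1 + J\right)}{9} = - \frac{4}{9} + \frac{4 J}{9}$)
$\sqrt{\frac{1}{- 25 \left(I{\left(6 - -3 \right)} + 11\right) + P{\left(23,-73 \right)}} - 22346} = \sqrt{\frac{1}{- 25 \left(\left(- \frac{4}{9} + \frac{4 \left(6 - -3\right)}{9}\right) + 11\right) - \frac{9}{17}} - 22346} = \sqrt{\frac{1}{- 25 \left(\left(- \frac{4}{9} + \frac{4 \left(6 + 3\right)}{9}\right) + 11\right) - \frac{9}{17}} - 22346} = \sqrt{\frac{1}{- 25 \left(\left(- \frac{4}{9} + \frac{4}{9} \cdot 9\right) + 11\right) - \frac{9}{17}} - 22346} = \sqrt{\frac{1}{- 25 \left(\left(- \frac{4}{9} + 4\right) + 11\right) - \frac{9}{17}} - 22346} = \sqrt{\frac{1}{- 25 \left(\frac{32}{9} + 11\right) - \frac{9}{17}} - 22346} = \sqrt{\frac{1}{\left(-25\right) \frac{131}{9} - \frac{9}{17}} - 22346} = \sqrt{\frac{1}{- \frac{3275}{9} - \frac{9}{17}} - 22346} = \sqrt{\frac{1}{- \frac{55756}{153}} - 22346} = \sqrt{- \frac{153}{55756} - 22346} = \sqrt{- \frac{1245923729}{55756}} = \frac{i \sqrt{17366930858531}}{27878}$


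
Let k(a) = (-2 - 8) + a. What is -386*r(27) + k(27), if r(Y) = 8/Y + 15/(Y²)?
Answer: -25591/243 ≈ -105.31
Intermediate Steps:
k(a) = -10 + a
r(Y) = 8/Y + 15/Y²
-386*r(27) + k(27) = -386*(15 + 8*27)/27² + (-10 + 27) = -386*(15 + 216)/729 + 17 = -386*231/729 + 17 = -386*77/243 + 17 = -29722/243 + 17 = -25591/243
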